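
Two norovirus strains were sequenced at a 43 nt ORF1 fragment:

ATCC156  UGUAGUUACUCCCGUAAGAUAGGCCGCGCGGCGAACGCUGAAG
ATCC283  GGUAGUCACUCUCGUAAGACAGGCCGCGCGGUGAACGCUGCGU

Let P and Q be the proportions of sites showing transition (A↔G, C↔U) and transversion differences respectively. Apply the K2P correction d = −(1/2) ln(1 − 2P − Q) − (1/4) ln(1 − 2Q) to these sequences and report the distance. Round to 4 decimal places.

The sequences differ at positions 1 (U/G, transversion), 7 (U/C, transition), 12 (C/U, transition), 20 (U/C, transition), 32 (C/U, transition), 41 (A/C, transversion), 42 (A/G, transition), 43 (G/U, transversion).
Of the 8 differences, 5 transitions and 3 transversions over 43 sites: P = 5/43 = 0.116279, Q = 3/43 = 0.069767.
d = −0.5·ln(0.697675) − 0.25·ln(0.860466) = −0.5·(-0.360002) − 0.25·(-0.150281) = 0.2176.

0.2176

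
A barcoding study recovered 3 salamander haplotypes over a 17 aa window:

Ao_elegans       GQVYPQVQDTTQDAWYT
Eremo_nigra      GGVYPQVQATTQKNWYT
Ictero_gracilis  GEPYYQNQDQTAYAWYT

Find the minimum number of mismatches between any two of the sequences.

Pairwise Hamming distances:
  Ao_elegans vs Eremo_nigra: 4
  Ao_elegans vs Ictero_gracilis: 7
  Eremo_nigra vs Ictero_gracilis: 9
The smallest is 4, between Ao_elegans and Eremo_nigra.

4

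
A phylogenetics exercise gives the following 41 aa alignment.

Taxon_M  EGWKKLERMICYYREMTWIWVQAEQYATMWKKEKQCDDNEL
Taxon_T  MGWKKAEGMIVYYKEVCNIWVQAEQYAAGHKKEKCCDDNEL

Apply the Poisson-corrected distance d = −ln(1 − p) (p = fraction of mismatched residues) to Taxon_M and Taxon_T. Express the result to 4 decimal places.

Mismatches occur at site 1 (E/M), site 6 (L/A), site 8 (R/G), site 11 (C/V), site 14 (R/K), site 16 (M/V), site 17 (T/C), site 18 (W/N), site 28 (T/A), site 29 (M/G), site 30 (W/H), site 35 (Q/C).
p = 12/41 = 0.292683.
d = −ln(1 − 0.292683) = −ln(0.707317) = 0.3463.

0.3463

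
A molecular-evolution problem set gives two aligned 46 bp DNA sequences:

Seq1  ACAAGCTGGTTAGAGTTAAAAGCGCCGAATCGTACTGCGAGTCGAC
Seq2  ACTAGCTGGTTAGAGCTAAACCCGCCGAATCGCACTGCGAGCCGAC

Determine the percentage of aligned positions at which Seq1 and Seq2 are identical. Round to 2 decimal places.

Mismatches occur at site 3 (A↔T), site 16 (T↔C), site 21 (A↔C), site 22 (G↔C), site 33 (T↔C), site 42 (T↔C).
40 of the 46 sites match, so the percent identity is 40/46 × 100 = 86.96%.

86.96%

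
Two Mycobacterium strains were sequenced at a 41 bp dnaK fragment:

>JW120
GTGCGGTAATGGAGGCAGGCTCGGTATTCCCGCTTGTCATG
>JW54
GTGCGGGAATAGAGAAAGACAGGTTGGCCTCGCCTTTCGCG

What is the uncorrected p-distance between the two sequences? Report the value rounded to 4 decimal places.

0.3902

The sequences differ at positions 7 (T/G), 11 (G/A), 15 (G/A), 16 (C/A), 19 (G/A), 21 (T/A), 22 (C/G), 24 (G/T), 26 (A/G), 27 (T/G), 28 (T/C), 30 (C/T), 34 (T/C), 36 (G/T), 39 (A/G), 40 (T/C).
There are 16 differences over 41 sites, so p = 16/41 = 0.3902.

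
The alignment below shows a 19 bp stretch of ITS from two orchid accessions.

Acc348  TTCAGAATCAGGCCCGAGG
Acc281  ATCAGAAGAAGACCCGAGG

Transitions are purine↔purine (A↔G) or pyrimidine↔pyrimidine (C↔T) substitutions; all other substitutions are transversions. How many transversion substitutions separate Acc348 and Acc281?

Differing sites — 1:T/A (Tv); 8:T/G (Tv); 9:C/A (Tv); 12:G/A (Ti).
Of the 4 differences, 1 transition and 3 transversions, so the answer is 3.

3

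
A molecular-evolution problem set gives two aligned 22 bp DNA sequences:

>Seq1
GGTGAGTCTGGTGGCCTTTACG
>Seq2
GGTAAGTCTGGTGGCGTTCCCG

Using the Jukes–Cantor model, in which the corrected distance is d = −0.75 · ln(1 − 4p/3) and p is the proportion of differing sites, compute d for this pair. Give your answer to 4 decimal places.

0.2082

The sequences differ at positions 4 (G/A), 16 (C/G), 19 (T/C), 20 (A/C).
p = 4/22 = 0.181818.
d = −0.75 · ln(1 − (4/3)·0.181818) = −0.75 · ln(0.757576) = −0.75 · (-0.277631) = 0.2082.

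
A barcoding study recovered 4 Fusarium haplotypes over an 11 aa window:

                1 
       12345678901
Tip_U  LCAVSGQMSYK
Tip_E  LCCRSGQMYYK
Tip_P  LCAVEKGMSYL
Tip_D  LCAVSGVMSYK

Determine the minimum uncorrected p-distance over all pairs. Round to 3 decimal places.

0.091

Pairwise Hamming distances:
  Tip_U vs Tip_E: 3
  Tip_U vs Tip_P: 4
  Tip_U vs Tip_D: 1
  Tip_E vs Tip_P: 7
  Tip_E vs Tip_D: 4
  Tip_P vs Tip_D: 4
The smallest is 1 mismatch, between Tip_U and Tip_D; p = 1/11 = 0.091.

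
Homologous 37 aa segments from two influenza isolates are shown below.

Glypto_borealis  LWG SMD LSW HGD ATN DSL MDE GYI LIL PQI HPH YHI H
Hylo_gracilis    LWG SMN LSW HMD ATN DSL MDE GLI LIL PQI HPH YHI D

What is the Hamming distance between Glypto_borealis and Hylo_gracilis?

4

Differing sites — 6:D/N; 11:G/M; 23:Y/L; 37:H/D.
That gives 4 mismatches out of 37 aligned sites, so the Hamming distance is 4.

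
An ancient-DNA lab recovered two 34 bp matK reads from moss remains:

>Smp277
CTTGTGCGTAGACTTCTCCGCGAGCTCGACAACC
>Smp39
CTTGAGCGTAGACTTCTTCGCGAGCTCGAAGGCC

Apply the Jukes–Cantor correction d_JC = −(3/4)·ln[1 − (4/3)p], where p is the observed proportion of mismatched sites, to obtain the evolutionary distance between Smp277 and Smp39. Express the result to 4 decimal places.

Mismatches occur at site 5 (T↔A), site 18 (C↔T), site 30 (C↔A), site 31 (A↔G), site 32 (A↔G).
p = 5/34 = 0.147059.
d = −0.75 · ln(1 − (4/3)·0.147059) = −0.75 · ln(0.803921) = −0.75 · (-0.218254) = 0.1637.

0.1637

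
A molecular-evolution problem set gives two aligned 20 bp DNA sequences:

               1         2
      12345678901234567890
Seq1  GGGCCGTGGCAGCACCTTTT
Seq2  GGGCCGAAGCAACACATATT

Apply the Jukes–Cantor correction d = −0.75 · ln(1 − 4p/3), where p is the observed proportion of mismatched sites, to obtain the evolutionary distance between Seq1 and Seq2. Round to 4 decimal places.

0.3041

The sequences differ at positions 7 (T/A), 8 (G/A), 12 (G/A), 16 (C/A), 18 (T/A).
p = 5/20 = 0.250000.
d = −0.75 · ln(1 − (4/3)·0.250000) = −0.75 · ln(0.666667) = −0.75 · (-0.405465) = 0.3041.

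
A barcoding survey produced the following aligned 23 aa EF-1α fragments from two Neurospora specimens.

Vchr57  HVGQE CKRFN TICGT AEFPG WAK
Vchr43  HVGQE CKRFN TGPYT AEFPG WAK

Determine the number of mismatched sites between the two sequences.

Differing sites — 12:I/G; 13:C/P; 14:G/Y.
That gives 3 mismatches out of 23 aligned sites, so the Hamming distance is 3.

3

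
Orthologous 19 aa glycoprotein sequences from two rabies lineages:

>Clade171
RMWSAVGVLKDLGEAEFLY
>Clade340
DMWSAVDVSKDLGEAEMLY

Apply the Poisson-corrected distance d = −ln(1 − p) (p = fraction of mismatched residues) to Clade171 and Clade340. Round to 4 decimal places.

Differing sites — 1:R/D; 7:G/D; 9:L/S; 17:F/M.
p = 4/19 = 0.210526.
d = −ln(1 − 0.210526) = −ln(0.789474) = 0.2364.

0.2364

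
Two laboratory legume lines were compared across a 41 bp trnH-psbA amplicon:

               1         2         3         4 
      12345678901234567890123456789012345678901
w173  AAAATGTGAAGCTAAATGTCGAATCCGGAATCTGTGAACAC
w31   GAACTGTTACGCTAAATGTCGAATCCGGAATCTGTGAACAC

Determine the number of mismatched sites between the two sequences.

Mismatches occur at site 1 (A/G), site 4 (A/C), site 8 (G/T), site 10 (A/C).
That gives 4 mismatches out of 41 aligned sites, so the Hamming distance is 4.

4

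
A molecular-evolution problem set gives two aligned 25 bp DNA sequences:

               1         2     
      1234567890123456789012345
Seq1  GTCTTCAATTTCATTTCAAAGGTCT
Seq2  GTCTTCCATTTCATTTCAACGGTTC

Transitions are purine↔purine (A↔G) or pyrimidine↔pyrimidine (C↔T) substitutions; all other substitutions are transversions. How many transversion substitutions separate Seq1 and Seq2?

The sequences differ at positions 7 (A/C, transversion), 20 (A/C, transversion), 24 (C/T, transition), 25 (T/C, transition).
Of the 4 differences, 2 transitions and 2 transversions, so the answer is 2.

2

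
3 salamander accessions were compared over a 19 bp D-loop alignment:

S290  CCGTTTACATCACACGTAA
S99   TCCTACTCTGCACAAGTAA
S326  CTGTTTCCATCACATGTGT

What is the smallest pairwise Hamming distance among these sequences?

Pairwise Hamming distances:
  S290 vs S99: 8
  S290 vs S326: 5
  S99 vs S326: 11
The smallest is 5, between S290 and S326.

5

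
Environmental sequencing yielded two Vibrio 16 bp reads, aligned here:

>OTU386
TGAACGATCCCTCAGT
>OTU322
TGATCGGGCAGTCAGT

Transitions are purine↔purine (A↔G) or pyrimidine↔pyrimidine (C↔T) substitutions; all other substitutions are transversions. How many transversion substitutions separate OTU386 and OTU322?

The sequences differ at positions 4 (A/T, transversion), 7 (A/G, transition), 8 (T/G, transversion), 10 (C/A, transversion), 11 (C/G, transversion).
Of the 5 differences, 1 transition and 4 transversions, so the answer is 4.

4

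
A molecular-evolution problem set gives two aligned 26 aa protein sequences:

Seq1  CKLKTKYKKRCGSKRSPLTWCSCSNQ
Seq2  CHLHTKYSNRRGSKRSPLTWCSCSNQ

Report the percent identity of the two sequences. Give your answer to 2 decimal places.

80.77%

Differing sites — 2:K/H; 4:K/H; 8:K/S; 9:K/N; 11:C/R.
21 of the 26 sites match, so the percent identity is 21/26 × 100 = 80.77%.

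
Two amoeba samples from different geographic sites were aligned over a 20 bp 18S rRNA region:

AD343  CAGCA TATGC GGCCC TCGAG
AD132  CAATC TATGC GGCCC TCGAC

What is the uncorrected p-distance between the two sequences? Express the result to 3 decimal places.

Mismatches occur at site 3 (G/A), site 4 (C/T), site 5 (A/C), site 20 (G/C).
There are 4 differences over 20 sites, so p = 4/20 = 0.200.

0.200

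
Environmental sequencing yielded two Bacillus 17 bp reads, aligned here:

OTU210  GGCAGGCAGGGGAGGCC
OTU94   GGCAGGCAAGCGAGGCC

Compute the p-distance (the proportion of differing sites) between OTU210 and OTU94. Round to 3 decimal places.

Differing sites — 9:G/A; 11:G/C.
There are 2 differences over 17 sites, so p = 2/17 = 0.118.

0.118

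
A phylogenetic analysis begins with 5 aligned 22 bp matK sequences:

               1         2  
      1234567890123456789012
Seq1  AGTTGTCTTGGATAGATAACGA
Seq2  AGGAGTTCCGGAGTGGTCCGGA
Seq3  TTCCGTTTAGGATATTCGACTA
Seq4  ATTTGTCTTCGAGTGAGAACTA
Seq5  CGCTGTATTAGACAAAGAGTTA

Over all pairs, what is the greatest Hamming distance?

16

Pairwise Hamming distances:
  Seq1 vs Seq2: 11
  Seq1 vs Seq3: 11
  Seq1 vs Seq4: 6
  Seq1 vs Seq5: 10
  Seq2 vs Seq3: 15
  Seq2 vs Seq4: 13
  Seq2 vs Seq5: 16
  Seq3 vs Seq4: 12
  Seq3 vs Seq5: 13
  Seq4 vs Seq5: 10
The largest is 16, between Seq2 and Seq5.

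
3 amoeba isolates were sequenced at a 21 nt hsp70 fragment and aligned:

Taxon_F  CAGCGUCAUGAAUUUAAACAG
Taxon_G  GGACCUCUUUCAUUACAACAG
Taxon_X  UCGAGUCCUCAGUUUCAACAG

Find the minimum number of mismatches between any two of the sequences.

7

Pairwise Hamming distances:
  Taxon_F vs Taxon_G: 9
  Taxon_F vs Taxon_X: 7
  Taxon_G vs Taxon_X: 10
The smallest is 7, between Taxon_F and Taxon_X.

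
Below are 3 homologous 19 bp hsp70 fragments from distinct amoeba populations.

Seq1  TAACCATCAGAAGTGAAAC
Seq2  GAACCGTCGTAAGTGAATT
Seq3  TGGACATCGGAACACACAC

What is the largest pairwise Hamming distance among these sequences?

Pairwise Hamming distances:
  Seq1 vs Seq2: 6
  Seq1 vs Seq3: 8
  Seq2 vs Seq3: 12
The largest is 12, between Seq2 and Seq3.

12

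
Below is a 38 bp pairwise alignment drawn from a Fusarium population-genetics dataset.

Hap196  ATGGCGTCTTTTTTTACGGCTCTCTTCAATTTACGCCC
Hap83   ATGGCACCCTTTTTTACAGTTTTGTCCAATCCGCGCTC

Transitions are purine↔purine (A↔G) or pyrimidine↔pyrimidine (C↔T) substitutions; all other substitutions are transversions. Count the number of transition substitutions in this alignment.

Differing sites — 6:G/A (Ti); 7:T/C (Ti); 9:T/C (Ti); 18:G/A (Ti); 20:C/T (Ti); 22:C/T (Ti); 24:C/G (Tv); 26:T/C (Ti); 31:T/C (Ti); 32:T/C (Ti); 33:A/G (Ti); 37:C/T (Ti).
Of the 12 differences, 11 transitions and 1 transversion, so the answer is 11.

11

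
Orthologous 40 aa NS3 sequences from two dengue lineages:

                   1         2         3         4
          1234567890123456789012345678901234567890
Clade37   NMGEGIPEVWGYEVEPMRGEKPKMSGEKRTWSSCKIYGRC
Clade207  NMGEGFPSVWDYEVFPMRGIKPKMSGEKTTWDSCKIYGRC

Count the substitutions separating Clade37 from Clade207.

The sequences differ at positions 6 (I/F), 8 (E/S), 11 (G/D), 15 (E/F), 20 (E/I), 29 (R/T), 32 (S/D).
That gives 7 mismatches out of 40 aligned sites, so the Hamming distance is 7.

7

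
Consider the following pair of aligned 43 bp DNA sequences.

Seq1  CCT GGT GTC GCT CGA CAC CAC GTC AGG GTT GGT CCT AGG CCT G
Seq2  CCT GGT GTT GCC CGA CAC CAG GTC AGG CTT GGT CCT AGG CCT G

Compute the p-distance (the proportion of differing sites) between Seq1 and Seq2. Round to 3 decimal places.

Mismatches occur at site 9 (C↔T), site 12 (T↔C), site 21 (C↔G), site 28 (G↔C).
There are 4 differences over 43 sites, so p = 4/43 = 0.093.

0.093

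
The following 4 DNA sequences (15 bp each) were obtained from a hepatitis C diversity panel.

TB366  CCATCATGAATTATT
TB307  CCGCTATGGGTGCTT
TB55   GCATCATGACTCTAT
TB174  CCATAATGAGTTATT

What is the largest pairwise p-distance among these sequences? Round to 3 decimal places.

Pairwise Hamming distances:
  TB366 vs TB307: 7
  TB366 vs TB55: 5
  TB366 vs TB174: 2
  TB307 vs TB55: 9
  TB307 vs TB174: 6
  TB55 vs TB174: 6
The largest is 9 mismatches, between TB307 and TB55; p = 9/15 = 0.600.

0.600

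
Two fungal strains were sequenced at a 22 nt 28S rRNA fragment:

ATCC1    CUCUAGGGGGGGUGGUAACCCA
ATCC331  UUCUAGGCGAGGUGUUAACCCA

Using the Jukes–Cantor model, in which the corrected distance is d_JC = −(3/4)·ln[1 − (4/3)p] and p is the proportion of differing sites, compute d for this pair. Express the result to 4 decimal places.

0.2082

Differing sites — 1:C/U; 8:G/C; 10:G/A; 15:G/U.
p = 4/22 = 0.181818.
d = −0.75 · ln(1 − (4/3)·0.181818) = −0.75 · ln(0.757576) = −0.75 · (-0.277631) = 0.2082.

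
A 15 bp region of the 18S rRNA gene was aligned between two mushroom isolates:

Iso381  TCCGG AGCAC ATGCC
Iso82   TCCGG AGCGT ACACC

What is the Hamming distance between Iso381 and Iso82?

Mismatches occur at site 9 (A/G), site 10 (C/T), site 12 (T/C), site 13 (G/A).
That gives 4 mismatches out of 15 aligned sites, so the Hamming distance is 4.

4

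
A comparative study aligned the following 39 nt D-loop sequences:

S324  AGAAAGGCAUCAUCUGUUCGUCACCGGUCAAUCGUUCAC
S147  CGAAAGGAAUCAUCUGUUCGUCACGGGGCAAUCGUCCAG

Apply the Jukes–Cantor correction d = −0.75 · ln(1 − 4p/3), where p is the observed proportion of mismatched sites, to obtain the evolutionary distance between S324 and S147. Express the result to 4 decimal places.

0.1722

Differing sites — 1:A/C; 8:C/A; 25:C/G; 28:U/G; 36:U/C; 39:C/G.
p = 6/39 = 0.153846.
d = −0.75 · ln(1 − (4/3)·0.153846) = −0.75 · ln(0.794872) = −0.75 · (-0.229574) = 0.1722.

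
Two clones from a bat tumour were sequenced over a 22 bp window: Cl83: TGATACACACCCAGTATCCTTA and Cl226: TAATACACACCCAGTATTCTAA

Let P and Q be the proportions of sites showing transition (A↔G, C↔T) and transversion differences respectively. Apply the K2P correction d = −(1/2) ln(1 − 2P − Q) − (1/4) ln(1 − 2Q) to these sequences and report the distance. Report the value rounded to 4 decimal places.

0.1527

Differing sites — 2:G/A (Ti); 18:C/T (Ti); 21:T/A (Tv).
Of the 3 differences, 2 transitions and 1 transversion over 22 sites: P = 2/22 = 0.090909, Q = 1/22 = 0.045455.
d = −0.5·ln(0.772727) − 0.25·ln(0.909090) = −0.5·(-0.257829) − 0.25·(-0.095311) = 0.1527.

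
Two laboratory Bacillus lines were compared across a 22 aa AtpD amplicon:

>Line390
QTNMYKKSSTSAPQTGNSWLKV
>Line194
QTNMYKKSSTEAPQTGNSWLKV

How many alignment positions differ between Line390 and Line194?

1

Differing sites — 11:S/E.
That gives 1 mismatch out of 22 aligned sites, so the Hamming distance is 1.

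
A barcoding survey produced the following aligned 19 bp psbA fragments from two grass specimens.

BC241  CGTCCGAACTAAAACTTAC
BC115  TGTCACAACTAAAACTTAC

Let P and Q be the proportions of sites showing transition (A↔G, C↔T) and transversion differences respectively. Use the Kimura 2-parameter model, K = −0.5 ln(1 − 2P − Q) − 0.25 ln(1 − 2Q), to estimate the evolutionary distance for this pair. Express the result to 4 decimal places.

The sequences differ at positions 1 (C/T, transition), 5 (C/A, transversion), 6 (G/C, transversion).
Of the 3 differences, 1 transition and 2 transversions over 19 sites: P = 1/19 = 0.052632, Q = 2/19 = 0.105263.
d = −0.5·ln(0.789473) − 0.25·ln(0.789474) = −0.5·(-0.236390) − 0.25·(-0.236388) = 0.1773.

0.1773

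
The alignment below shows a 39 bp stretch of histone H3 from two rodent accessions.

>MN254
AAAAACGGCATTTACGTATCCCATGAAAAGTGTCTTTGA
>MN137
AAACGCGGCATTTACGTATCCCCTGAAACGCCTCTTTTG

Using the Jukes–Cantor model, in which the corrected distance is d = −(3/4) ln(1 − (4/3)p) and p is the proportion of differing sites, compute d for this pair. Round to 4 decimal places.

Mismatches occur at site 4 (A→C), site 5 (A→G), site 23 (A→C), site 29 (A→C), site 31 (T→C), site 32 (G→C), site 38 (G→T), site 39 (A→G).
p = 8/39 = 0.205128.
d = −0.75 · ln(1 − (4/3)·0.205128) = −0.75 · ln(0.726496) = −0.75 · (-0.319522) = 0.2396.

0.2396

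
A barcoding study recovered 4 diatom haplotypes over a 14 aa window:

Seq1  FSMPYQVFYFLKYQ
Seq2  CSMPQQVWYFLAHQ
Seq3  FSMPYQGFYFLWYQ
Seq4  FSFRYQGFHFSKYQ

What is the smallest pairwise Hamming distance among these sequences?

Pairwise Hamming distances:
  Seq1 vs Seq2: 5
  Seq1 vs Seq3: 2
  Seq1 vs Seq4: 5
  Seq2 vs Seq3: 6
  Seq2 vs Seq4: 10
  Seq3 vs Seq4: 5
The smallest is 2, between Seq1 and Seq3.

2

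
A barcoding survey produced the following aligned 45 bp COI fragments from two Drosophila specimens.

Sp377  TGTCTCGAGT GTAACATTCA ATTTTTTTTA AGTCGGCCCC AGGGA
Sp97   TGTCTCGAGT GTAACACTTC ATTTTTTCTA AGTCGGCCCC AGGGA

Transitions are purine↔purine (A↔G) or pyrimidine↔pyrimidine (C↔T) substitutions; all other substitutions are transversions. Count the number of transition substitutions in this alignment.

Mismatches occur at site 17 (T↔C, transition), site 19 (C↔T, transition), site 20 (A↔C, transversion), site 28 (T↔C, transition).
Of the 4 differences, 3 transitions and 1 transversion, so the answer is 3.

3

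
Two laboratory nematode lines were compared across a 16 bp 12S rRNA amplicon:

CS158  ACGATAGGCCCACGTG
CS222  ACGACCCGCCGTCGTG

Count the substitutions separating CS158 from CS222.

Differing sites — 5:T/C; 6:A/C; 7:G/C; 11:C/G; 12:A/T.
That gives 5 mismatches out of 16 aligned sites, so the Hamming distance is 5.

5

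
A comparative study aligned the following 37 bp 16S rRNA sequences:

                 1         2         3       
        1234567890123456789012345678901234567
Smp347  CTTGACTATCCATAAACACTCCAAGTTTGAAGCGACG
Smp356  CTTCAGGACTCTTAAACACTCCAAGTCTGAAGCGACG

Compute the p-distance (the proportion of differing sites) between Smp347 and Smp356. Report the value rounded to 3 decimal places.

0.189

Mismatches occur at site 4 (G→C), site 6 (C→G), site 7 (T→G), site 9 (T→C), site 10 (C→T), site 12 (A→T), site 27 (T→C).
There are 7 differences over 37 sites, so p = 7/37 = 0.189.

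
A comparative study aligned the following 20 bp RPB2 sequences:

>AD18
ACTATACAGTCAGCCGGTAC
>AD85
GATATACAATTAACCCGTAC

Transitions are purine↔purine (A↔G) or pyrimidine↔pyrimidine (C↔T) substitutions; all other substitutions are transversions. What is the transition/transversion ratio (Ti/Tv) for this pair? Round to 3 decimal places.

The sequences differ at positions 1 (A/G, transition), 2 (C/A, transversion), 9 (G/A, transition), 11 (C/T, transition), 13 (G/A, transition), 16 (G/C, transversion).
Of the 6 differences, 4 transitions and 2 transversions, so Ti/Tv = 4/2 = 2.000.

2.000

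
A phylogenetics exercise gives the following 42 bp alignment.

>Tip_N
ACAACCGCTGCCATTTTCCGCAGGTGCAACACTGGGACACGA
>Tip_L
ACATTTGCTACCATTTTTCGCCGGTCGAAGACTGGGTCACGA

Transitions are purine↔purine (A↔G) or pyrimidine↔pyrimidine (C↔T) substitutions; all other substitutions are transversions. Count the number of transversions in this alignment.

The sequences differ at positions 4 (A/T, transversion), 5 (C/T, transition), 6 (C/T, transition), 10 (G/A, transition), 18 (C/T, transition), 22 (A/C, transversion), 26 (G/C, transversion), 27 (C/G, transversion), 30 (C/G, transversion), 37 (A/T, transversion).
Of the 10 differences, 4 transitions and 6 transversions, so the answer is 6.

6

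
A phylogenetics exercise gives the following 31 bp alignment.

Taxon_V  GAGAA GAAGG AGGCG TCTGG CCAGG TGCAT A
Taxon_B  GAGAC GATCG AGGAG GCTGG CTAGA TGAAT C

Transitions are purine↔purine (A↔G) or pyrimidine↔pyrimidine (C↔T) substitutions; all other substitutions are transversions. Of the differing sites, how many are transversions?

The sequences differ at positions 5 (A/C, transversion), 8 (A/T, transversion), 9 (G/C, transversion), 14 (C/A, transversion), 16 (T/G, transversion), 22 (C/T, transition), 25 (G/A, transition), 28 (C/A, transversion), 31 (A/C, transversion).
Of the 9 differences, 2 transitions and 7 transversions, so the answer is 7.

7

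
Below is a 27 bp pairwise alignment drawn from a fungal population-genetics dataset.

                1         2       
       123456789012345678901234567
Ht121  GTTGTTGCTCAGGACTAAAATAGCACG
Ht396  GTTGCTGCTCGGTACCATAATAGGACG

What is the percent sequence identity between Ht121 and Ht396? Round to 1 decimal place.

77.8%

Mismatches occur at site 5 (T→C), site 11 (A→G), site 13 (G→T), site 16 (T→C), site 18 (A→T), site 24 (C→G).
21 of the 27 sites match, so the percent identity is 21/27 × 100 = 77.8%.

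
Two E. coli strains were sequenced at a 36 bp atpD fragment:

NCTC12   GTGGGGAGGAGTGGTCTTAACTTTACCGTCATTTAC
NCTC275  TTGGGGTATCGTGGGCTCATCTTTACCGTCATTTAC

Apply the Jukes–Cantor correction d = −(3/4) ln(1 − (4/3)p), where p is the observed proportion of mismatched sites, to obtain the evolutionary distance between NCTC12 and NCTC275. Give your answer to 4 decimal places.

0.2635

Mismatches occur at site 1 (G→T), site 7 (A→T), site 8 (G→A), site 9 (G→T), site 10 (A→C), site 15 (T→G), site 18 (T→C), site 20 (A→T).
p = 8/36 = 0.222222.
d = −0.75 · ln(1 − (4/3)·0.222222) = −0.75 · ln(0.703704) = −0.75 · (-0.351397) = 0.2635.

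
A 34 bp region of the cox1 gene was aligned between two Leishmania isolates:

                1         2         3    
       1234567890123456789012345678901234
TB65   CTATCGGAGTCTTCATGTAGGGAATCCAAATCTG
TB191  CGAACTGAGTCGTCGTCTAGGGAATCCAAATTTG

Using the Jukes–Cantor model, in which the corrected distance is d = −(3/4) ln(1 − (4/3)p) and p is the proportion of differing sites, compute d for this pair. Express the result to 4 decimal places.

0.2407

Mismatches occur at site 2 (T→G), site 4 (T→A), site 6 (G→T), site 12 (T→G), site 15 (A→G), site 17 (G→C), site 32 (C→T).
p = 7/34 = 0.205882.
d = −0.75 · ln(1 − (4/3)·0.205882) = −0.75 · ln(0.725491) = −0.75 · (-0.320907) = 0.2407.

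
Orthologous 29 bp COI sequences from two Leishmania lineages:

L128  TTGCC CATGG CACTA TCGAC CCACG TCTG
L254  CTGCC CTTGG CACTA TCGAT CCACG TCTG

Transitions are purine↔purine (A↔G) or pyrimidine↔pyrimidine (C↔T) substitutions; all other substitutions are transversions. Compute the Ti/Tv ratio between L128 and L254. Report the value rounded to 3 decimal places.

Differing sites — 1:T/C (Ti); 7:A/T (Tv); 20:C/T (Ti).
Of the 3 differences, 2 transitions and 1 transversion, so Ti/Tv = 2/1 = 2.000.

2.000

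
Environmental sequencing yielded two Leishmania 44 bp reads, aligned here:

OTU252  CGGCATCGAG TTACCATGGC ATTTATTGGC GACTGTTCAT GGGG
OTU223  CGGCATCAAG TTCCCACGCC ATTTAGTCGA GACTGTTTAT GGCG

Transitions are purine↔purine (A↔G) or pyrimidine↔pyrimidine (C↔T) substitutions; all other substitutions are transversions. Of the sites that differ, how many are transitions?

3

Differing sites — 8:G/A (Ti); 13:A/C (Tv); 17:T/C (Ti); 19:G/C (Tv); 26:T/G (Tv); 28:G/C (Tv); 30:C/A (Tv); 38:C/T (Ti); 43:G/C (Tv).
Of the 9 differences, 3 transitions and 6 transversions, so the answer is 3.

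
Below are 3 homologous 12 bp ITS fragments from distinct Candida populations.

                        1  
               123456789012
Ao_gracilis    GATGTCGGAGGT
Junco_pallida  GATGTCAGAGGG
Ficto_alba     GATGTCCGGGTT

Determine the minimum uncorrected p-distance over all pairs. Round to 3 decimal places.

Pairwise Hamming distances:
  Ao_gracilis vs Junco_pallida: 2
  Ao_gracilis vs Ficto_alba: 3
  Junco_pallida vs Ficto_alba: 4
The smallest is 2 mismatches, between Ao_gracilis and Junco_pallida; p = 2/12 = 0.167.

0.167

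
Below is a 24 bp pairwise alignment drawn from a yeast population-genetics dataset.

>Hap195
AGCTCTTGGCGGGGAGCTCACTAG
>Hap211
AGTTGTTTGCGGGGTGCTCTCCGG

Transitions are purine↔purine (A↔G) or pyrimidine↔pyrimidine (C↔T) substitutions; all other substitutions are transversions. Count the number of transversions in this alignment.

4

Mismatches occur at site 3 (C→T, transition), site 5 (C→G, transversion), site 8 (G→T, transversion), site 15 (A→T, transversion), site 20 (A→T, transversion), site 22 (T→C, transition), site 23 (A→G, transition).
Of the 7 differences, 3 transitions and 4 transversions, so the answer is 4.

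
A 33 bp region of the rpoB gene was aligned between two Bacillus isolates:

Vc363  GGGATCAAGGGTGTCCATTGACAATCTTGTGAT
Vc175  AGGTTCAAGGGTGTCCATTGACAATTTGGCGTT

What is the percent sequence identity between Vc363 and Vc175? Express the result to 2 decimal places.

81.82%

The sequences differ at positions 1 (G/A), 4 (A/T), 26 (C/T), 28 (T/G), 30 (T/C), 32 (A/T).
27 of the 33 sites match, so the percent identity is 27/33 × 100 = 81.82%.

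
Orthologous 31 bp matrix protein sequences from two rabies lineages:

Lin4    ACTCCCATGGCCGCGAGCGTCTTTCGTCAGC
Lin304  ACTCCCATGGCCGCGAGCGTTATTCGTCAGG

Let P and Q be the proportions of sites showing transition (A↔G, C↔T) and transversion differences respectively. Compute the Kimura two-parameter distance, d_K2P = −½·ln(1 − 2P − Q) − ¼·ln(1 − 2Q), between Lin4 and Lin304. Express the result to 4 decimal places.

0.1036

Mismatches occur at site 21 (C↔T, transition), site 22 (T↔A, transversion), site 31 (C↔G, transversion).
Of the 3 differences, 1 transition and 2 transversions over 31 sites: P = 1/31 = 0.032258, Q = 2/31 = 0.064516.
d = −0.5·ln(0.870968) − 0.25·ln(0.870968) = −0.5·(-0.138150) − 0.25·(-0.138150) = 0.1036.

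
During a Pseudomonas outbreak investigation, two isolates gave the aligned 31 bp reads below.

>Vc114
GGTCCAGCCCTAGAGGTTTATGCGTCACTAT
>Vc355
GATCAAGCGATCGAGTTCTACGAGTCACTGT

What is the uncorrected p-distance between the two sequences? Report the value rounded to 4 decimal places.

0.3226

The sequences differ at positions 2 (G/A), 5 (C/A), 9 (C/G), 10 (C/A), 12 (A/C), 16 (G/T), 18 (T/C), 21 (T/C), 23 (C/A), 30 (A/G).
There are 10 differences over 31 sites, so p = 10/31 = 0.3226.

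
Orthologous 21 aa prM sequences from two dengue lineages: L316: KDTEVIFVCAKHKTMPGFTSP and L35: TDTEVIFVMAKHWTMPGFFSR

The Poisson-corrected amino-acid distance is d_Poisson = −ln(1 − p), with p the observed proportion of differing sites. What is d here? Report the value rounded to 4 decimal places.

0.2719

Mismatches occur at site 1 (K→T), site 9 (C→M), site 13 (K→W), site 19 (T→F), site 21 (P→R).
p = 5/21 = 0.238095.
d = −ln(1 − 0.238095) = −ln(0.761905) = 0.2719.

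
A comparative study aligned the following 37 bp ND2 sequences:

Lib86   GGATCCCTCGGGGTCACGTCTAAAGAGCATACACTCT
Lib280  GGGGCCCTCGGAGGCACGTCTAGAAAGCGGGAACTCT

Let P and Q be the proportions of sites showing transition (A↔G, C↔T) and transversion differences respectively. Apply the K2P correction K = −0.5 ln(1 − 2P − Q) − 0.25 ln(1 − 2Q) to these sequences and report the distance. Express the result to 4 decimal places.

0.3441

Mismatches occur at site 3 (A↔G, transition), site 4 (T↔G, transversion), site 12 (G↔A, transition), site 14 (T↔G, transversion), site 23 (A↔G, transition), site 25 (G↔A, transition), site 29 (A↔G, transition), site 30 (T↔G, transversion), site 31 (A↔G, transition), site 32 (C↔A, transversion).
Of the 10 differences, 6 transitions and 4 transversions over 37 sites: P = 6/37 = 0.162162, Q = 4/37 = 0.108108.
d = −0.5·ln(0.567568) − 0.25·ln(0.783784) = −0.5·(-0.566395) − 0.25·(-0.243622) = 0.3441.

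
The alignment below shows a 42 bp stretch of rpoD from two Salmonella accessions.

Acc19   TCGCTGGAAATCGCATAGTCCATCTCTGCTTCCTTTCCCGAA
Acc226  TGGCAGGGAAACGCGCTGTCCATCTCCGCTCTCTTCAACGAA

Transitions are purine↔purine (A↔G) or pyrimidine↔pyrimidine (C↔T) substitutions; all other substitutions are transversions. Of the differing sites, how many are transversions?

6

Mismatches occur at site 2 (C/G, transversion), site 5 (T/A, transversion), site 8 (A/G, transition), site 11 (T/A, transversion), site 15 (A/G, transition), site 16 (T/C, transition), site 17 (A/T, transversion), site 27 (T/C, transition), site 31 (T/C, transition), site 32 (C/T, transition), site 36 (T/C, transition), site 37 (C/A, transversion), site 38 (C/A, transversion).
Of the 13 differences, 7 transitions and 6 transversions, so the answer is 6.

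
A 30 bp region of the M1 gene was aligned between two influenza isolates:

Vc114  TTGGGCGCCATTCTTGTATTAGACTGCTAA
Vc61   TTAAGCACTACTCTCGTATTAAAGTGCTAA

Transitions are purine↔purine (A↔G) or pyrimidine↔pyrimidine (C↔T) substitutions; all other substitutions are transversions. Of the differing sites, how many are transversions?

1

Differing sites — 3:G/A (Ti); 4:G/A (Ti); 7:G/A (Ti); 9:C/T (Ti); 11:T/C (Ti); 15:T/C (Ti); 22:G/A (Ti); 24:C/G (Tv).
Of the 8 differences, 7 transitions and 1 transversion, so the answer is 1.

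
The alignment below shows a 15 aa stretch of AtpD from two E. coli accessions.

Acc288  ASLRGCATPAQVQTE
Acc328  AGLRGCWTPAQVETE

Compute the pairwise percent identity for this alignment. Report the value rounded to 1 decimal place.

80.0%

Differing sites — 2:S/G; 7:A/W; 13:Q/E.
12 of the 15 sites match, so the percent identity is 12/15 × 100 = 80.0%.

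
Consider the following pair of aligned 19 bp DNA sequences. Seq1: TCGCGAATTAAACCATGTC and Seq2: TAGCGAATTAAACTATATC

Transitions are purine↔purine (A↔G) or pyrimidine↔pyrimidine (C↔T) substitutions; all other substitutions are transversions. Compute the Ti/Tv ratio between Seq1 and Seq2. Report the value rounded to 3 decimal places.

2.000

The sequences differ at positions 2 (C/A, transversion), 14 (C/T, transition), 17 (G/A, transition).
Of the 3 differences, 2 transitions and 1 transversion, so Ti/Tv = 2/1 = 2.000.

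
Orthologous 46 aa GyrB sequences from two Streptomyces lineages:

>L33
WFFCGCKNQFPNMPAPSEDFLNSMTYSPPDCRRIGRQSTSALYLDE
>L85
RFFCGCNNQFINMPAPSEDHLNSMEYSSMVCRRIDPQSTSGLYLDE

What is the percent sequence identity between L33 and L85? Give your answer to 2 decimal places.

76.09%

Mismatches occur at site 1 (W↔R), site 7 (K↔N), site 11 (P↔I), site 20 (F↔H), site 25 (T↔E), site 28 (P↔S), site 29 (P↔M), site 30 (D↔V), site 35 (G↔D), site 36 (R↔P), site 41 (A↔G).
35 of the 46 sites match, so the percent identity is 35/46 × 100 = 76.09%.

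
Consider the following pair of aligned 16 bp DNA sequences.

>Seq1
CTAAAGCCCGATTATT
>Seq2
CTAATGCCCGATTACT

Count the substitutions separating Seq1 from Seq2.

2

Mismatches occur at site 5 (A→T), site 15 (T→C).
That gives 2 mismatches out of 16 aligned sites, so the Hamming distance is 2.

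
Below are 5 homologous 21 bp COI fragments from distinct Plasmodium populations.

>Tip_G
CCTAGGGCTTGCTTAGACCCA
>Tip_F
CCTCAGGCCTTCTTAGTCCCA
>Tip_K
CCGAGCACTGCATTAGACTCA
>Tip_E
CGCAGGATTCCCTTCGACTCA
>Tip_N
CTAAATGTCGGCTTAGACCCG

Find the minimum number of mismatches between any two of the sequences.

Pairwise Hamming distances:
  Tip_G vs Tip_F: 5
  Tip_G vs Tip_K: 7
  Tip_G vs Tip_E: 8
  Tip_G vs Tip_N: 8
  Tip_F vs Tip_K: 11
  Tip_F vs Tip_E: 12
  Tip_F vs Tip_N: 9
  Tip_K vs Tip_E: 7
  Tip_K vs Tip_N: 11
  Tip_E vs Tip_N: 11
The smallest is 5, between Tip_G and Tip_F.

5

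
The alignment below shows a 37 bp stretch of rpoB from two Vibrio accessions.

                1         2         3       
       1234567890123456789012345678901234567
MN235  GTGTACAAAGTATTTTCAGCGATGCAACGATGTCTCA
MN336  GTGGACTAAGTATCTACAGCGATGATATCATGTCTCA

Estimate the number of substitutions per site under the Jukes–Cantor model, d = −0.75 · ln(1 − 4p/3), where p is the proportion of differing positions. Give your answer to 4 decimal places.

0.2551

Mismatches occur at site 4 (T→G), site 7 (A→T), site 14 (T→C), site 16 (T→A), site 25 (C→A), site 26 (A→T), site 28 (C→T), site 29 (G→C).
p = 8/37 = 0.216216.
d = −0.75 · ln(1 − (4/3)·0.216216) = −0.75 · ln(0.711712) = −0.75 · (-0.340082) = 0.2551.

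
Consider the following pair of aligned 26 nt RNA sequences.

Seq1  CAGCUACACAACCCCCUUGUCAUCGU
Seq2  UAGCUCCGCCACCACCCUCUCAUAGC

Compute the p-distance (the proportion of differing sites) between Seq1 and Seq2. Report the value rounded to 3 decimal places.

Differing sites — 1:C/U; 6:A/C; 8:A/G; 10:A/C; 14:C/A; 17:U/C; 19:G/C; 24:C/A; 26:U/C.
There are 9 differences over 26 sites, so p = 9/26 = 0.346.

0.346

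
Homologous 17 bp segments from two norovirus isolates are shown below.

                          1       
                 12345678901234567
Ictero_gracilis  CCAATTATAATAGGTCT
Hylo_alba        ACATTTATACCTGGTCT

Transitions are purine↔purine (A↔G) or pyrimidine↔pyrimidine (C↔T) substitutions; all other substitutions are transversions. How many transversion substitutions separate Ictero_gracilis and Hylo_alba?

Mismatches occur at site 1 (C/A, transversion), site 4 (A/T, transversion), site 10 (A/C, transversion), site 11 (T/C, transition), site 12 (A/T, transversion).
Of the 5 differences, 1 transition and 4 transversions, so the answer is 4.

4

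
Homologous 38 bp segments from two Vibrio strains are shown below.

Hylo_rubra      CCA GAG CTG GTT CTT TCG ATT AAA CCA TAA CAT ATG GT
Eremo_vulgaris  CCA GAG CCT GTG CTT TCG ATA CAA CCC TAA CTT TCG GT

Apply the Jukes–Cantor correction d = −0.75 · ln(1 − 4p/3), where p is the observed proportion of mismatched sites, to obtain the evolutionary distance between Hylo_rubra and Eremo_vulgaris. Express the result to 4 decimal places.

Mismatches occur at site 8 (T→C), site 9 (G→T), site 12 (T→G), site 21 (T→A), site 22 (A→C), site 27 (A→C), site 32 (A→T), site 34 (A→T), site 35 (T→C).
p = 9/38 = 0.236842.
d = −0.75 · ln(1 − (4/3)·0.236842) = −0.75 · ln(0.684211) = −0.75 · (-0.379489) = 0.2846.

0.2846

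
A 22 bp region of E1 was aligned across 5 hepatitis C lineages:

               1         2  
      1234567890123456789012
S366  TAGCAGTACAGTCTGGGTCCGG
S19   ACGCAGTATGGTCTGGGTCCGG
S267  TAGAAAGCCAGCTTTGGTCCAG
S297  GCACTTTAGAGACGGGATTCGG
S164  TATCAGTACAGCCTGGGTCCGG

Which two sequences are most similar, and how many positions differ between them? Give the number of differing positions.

Pairwise Hamming distances:
  S366 vs S19: 4
  S366 vs S267: 8
  S366 vs S297: 10
  S366 vs S164: 2
  S19 vs S267: 12
  S19 vs S297: 10
  S19 vs S164: 6
  S267 vs S297: 16
  S267 vs S164: 8
  S297 vs S164: 10
The smallest is 2, between S366 and S164.

2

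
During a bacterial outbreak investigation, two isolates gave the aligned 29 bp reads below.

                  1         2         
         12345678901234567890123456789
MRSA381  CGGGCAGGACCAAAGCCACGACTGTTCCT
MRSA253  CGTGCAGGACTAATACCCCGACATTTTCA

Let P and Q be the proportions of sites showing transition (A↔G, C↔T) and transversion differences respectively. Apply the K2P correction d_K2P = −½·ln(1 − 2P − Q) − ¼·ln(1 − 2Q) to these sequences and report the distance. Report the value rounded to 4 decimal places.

Differing sites — 3:G/T (Tv); 11:C/T (Ti); 14:A/T (Tv); 15:G/A (Ti); 18:A/C (Tv); 23:T/A (Tv); 24:G/T (Tv); 27:C/T (Ti); 29:T/A (Tv).
Of the 9 differences, 3 transitions and 6 transversions over 29 sites: P = 3/29 = 0.103448, Q = 6/29 = 0.206897.
d = −0.5·ln(0.586207) − 0.25·ln(0.586206) = −0.5·(-0.534082) − 0.25·(-0.534084) = 0.4006.

0.4006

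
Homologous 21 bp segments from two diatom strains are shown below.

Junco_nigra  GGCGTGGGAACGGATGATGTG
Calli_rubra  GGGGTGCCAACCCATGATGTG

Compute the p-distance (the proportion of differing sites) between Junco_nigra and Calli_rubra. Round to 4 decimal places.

0.2381

Differing sites — 3:C/G; 7:G/C; 8:G/C; 12:G/C; 13:G/C.
There are 5 differences over 21 sites, so p = 5/21 = 0.2381.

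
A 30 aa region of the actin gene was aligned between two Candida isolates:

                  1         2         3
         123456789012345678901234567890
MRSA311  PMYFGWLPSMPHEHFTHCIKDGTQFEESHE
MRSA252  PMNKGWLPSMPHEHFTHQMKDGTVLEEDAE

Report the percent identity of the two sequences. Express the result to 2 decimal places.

73.33%

Differing sites — 3:Y/N; 4:F/K; 18:C/Q; 19:I/M; 24:Q/V; 25:F/L; 28:S/D; 29:H/A.
22 of the 30 sites match, so the percent identity is 22/30 × 100 = 73.33%.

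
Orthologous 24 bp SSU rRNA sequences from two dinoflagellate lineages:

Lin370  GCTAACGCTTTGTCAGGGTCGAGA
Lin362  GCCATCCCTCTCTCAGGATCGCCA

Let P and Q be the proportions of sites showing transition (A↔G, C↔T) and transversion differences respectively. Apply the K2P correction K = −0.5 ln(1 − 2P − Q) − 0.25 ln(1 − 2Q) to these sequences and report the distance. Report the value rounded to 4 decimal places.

0.4413

Differing sites — 3:T/C (Ti); 5:A/T (Tv); 7:G/C (Tv); 10:T/C (Ti); 12:G/C (Tv); 18:G/A (Ti); 22:A/C (Tv); 23:G/C (Tv).
Of the 8 differences, 3 transitions and 5 transversions over 24 sites: P = 3/24 = 0.125000, Q = 5/24 = 0.208333.
d = −0.5·ln(0.541667) − 0.25·ln(0.583334) = −0.5·(-0.613104) − 0.25·(-0.538995) = 0.4413.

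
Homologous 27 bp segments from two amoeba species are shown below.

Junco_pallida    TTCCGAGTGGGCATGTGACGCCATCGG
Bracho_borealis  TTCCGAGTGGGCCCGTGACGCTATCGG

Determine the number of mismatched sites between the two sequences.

Differing sites — 13:A/C; 14:T/C; 22:C/T.
That gives 3 mismatches out of 27 aligned sites, so the Hamming distance is 3.

3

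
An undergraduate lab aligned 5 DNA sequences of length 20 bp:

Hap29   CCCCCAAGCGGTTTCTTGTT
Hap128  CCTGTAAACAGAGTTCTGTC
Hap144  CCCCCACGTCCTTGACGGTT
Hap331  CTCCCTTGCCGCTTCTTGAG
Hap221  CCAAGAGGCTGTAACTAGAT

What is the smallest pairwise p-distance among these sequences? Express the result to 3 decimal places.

Pairwise Hamming distances:
  Hap29 vs Hap128: 10
  Hap29 vs Hap144: 8
  Hap29 vs Hap331: 7
  Hap29 vs Hap221: 9
  Hap128 vs Hap144: 14
  Hap128 vs Hap331: 14
  Hap128 vs Hap221: 14
  Hap144 vs Hap331: 12
  Hap144 vs Hap221: 13
  Hap331 vs Hap221: 12
The smallest is 7 mismatches, between Hap29 and Hap331; p = 7/20 = 0.350.

0.350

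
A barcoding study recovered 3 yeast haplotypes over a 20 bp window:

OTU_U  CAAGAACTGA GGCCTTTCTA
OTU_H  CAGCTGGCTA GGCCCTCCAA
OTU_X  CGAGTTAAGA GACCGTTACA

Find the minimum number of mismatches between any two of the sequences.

Pairwise Hamming distances:
  OTU_U vs OTU_H: 10
  OTU_U vs OTU_X: 9
  OTU_H vs OTU_X: 12
The smallest is 9, between OTU_U and OTU_X.

9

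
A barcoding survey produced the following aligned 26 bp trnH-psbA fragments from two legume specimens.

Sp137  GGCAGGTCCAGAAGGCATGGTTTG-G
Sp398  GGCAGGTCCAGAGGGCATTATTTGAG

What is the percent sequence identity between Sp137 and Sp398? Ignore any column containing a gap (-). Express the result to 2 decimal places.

88.00%

Excluding the 1 gap column leaves 25 comparable sites.
Mismatches occur at site 13 (A/G), site 19 (G/T), site 20 (G/A).
22 of the 25 comparable sites match, so the percent identity is 22/25 × 100 = 88.00%.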